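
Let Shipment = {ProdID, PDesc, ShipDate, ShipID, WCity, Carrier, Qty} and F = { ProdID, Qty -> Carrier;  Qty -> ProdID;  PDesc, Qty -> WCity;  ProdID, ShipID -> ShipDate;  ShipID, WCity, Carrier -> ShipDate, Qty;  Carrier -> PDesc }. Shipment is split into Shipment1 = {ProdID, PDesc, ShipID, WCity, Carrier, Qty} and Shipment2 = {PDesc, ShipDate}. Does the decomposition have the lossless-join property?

No

Common attributes: Shipment1 ∩ Shipment2 = {PDesc}.
No dependency enlarges {PDesc}, so (PDesc)⁺ = {PDesc}.
The closure contains neither all of Shipment1 = {ProdID, PDesc, ShipID, WCity, Carrier, Qty} nor all of Shipment2 = {PDesc, ShipDate}, so the common attributes are not a superkey of either fragment. The join is lossy.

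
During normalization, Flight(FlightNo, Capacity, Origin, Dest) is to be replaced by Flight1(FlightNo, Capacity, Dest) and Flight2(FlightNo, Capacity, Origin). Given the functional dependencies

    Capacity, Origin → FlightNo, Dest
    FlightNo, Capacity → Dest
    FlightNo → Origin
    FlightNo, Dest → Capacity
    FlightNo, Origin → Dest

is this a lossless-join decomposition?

Yes

Common attributes: Flight1 ∩ Flight2 = {FlightNo, Capacity}.
Closure of {FlightNo, Capacity}: FlightNo, Capacity → Dest applies, adding Dest; FlightNo → Origin applies, adding Origin. So (FlightNo, Capacity)⁺ = {FlightNo, Capacity, Origin, Dest}.
This closure contains every attribute of Flight1, so Flight1 ∩ Flight2 → Flight1. The join is lossless.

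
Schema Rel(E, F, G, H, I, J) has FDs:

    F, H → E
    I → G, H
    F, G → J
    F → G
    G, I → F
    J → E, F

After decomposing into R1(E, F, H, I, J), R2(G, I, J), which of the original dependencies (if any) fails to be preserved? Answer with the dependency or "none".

F, H → E lies within R1.
I → G, H: restricted closure across fragments reaches G, H.
F, G → J: restricted closure across fragments reaches J.
F → G: restricted closure across fragments reaches G.
G, I → F: restricted closure across fragments reaches F.
J → E, F lies within R1.
Every dependency is enforceable on the fragments, so the decomposition is dependency-preserving.

none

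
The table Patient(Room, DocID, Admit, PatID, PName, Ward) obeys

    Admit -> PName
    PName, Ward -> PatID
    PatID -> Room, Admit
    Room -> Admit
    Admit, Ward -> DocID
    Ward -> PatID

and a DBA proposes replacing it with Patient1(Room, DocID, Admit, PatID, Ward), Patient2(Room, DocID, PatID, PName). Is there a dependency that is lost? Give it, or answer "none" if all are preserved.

Admit -> PName

Check Admit → PName: no single fragment contains all of {Admit, PName}, and the restricted closure of {Admit} across the fragments never reaches {PName}.
PName, Ward → PatID is preserved.
PatID → Room, Admit is preserved.
Room → Admit is preserved.
Admit, Ward → DocID is preserved.
Ward → PatID is preserved.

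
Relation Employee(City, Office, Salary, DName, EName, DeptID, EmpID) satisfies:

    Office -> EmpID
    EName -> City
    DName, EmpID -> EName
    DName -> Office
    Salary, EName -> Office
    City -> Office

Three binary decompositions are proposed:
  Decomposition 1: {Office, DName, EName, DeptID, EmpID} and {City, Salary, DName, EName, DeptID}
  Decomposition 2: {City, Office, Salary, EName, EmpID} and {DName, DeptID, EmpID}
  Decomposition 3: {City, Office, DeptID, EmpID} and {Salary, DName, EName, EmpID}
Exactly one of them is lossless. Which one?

Decomposition 1: common = {DName, EName, DeptID}, closure = {City, Office, DName, EName, DeptID, EmpID} → lossless.
Decomposition 2: common = {EmpID}, closure = {EmpID} → lossy.
Decomposition 3: common = {EmpID}, closure = {EmpID} → lossy.

Decomposition 1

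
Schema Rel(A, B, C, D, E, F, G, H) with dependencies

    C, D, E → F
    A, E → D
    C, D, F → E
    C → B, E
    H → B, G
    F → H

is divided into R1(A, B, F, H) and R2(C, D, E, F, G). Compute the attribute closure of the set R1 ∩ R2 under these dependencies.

R1 ∩ R2 = {F}.
F → H applies, adding H
H → B, G applies, adding B, G
Closure: {B, F, G, H}.

B, F, G, H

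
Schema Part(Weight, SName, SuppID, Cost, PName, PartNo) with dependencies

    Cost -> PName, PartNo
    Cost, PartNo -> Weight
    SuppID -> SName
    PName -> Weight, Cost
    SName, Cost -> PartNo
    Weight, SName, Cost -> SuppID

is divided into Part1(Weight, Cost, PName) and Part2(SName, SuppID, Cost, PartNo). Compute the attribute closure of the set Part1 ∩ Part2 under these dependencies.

Weight, Cost, PName, PartNo

Part1 ∩ Part2 = {Cost}.
Cost → PName, PartNo applies, adding PName, PartNo
Cost, PartNo → Weight applies, adding Weight
Closure: {Weight, Cost, PName, PartNo}.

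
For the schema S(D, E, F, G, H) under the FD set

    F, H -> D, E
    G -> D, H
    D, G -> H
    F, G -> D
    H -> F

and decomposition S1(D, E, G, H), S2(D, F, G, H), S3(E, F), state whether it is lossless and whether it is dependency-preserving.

Lossless test (chase): Rows 1 and 2 agree on H; apply H→F and equate their F entries. Rows 1 and 2 agree on F, H; apply F, H→D, E and equate their D, E entries. Row 1 is now all distinguished symbols — the join is lossless.
Dependency preservation: F, H → D, E is not contained in any single fragment, but the restricted closure of its left-hand side across the fragments still reaches the right-hand side; the remaining FDs each lie inside some fragment. All dependencies are preserved.

lossless and dependency-preserving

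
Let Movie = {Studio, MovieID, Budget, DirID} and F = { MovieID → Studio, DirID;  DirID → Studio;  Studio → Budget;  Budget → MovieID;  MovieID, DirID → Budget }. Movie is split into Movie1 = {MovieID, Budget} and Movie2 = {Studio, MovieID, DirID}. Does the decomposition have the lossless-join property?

Yes

Common attributes: Movie1 ∩ Movie2 = {MovieID}.
Closure of {MovieID}: MovieID → Studio, DirID applies, adding Studio, DirID; Studio → Budget applies, adding Budget. So (MovieID)⁺ = {Studio, MovieID, Budget, DirID}.
This closure contains every attribute of Movie1, so Movie1 ∩ Movie2 → Movie1. The join is lossless.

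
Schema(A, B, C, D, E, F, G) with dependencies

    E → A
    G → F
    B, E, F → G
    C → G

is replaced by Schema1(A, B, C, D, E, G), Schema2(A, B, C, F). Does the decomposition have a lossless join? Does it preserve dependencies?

lossless but not dependency-preserving

Lossless test: (A, B, C)⁺ = {A, B, C, F, G}, which contains all of one fragment — lossless.
Dependency preservation: the restricted closure of {G} across the fragments never reaches {F}, so G → F cannot be enforced without a join — not preserved.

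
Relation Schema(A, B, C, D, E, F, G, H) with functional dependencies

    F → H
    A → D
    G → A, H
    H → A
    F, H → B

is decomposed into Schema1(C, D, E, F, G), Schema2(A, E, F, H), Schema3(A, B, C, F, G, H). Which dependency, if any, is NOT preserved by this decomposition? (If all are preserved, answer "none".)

A → D

Check A → D: no single fragment contains all of {A, D}, and the restricted closure of {A} across the fragments never reaches {D}.
F → H is preserved.
G → A, H is preserved.
H → A is preserved.
F, H → B is preserved.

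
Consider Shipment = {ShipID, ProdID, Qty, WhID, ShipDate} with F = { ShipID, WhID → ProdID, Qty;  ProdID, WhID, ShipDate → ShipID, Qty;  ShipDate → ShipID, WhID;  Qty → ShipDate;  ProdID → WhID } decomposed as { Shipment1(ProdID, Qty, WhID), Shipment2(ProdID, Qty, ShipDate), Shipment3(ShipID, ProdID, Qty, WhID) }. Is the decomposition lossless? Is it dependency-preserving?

lossless and dependency-preserving

Lossless test (chase): Rows 1 and 2 agree on Qty; apply Qty→ShipDate and equate their ShipDate entries. Rows 1 and 3 agree on Qty; apply Qty→ShipDate and equate their ShipDate entries. Rows 1 and 2 agree on ProdID; apply ProdID→WhID and equate their WhID entries. Rows 1 and 2 agree on ProdID, WhID, ShipDate; apply ProdID, WhID, ShipDate→ShipID, Qty and equate their ShipID, Qty entries. Rows 1 and 3 agree on ProdID, WhID, ShipDate; apply ProdID, WhID, ShipDate→ShipID, Qty and equate their ShipID, Qty entries. Row 1 is now all distinguished symbols — the join is lossless.
Dependency preservation: ProdID, WhID, ShipDate → ShipID, Qty; ShipDate → ShipID, WhID are not contained in any single fragment, but the restricted closure of each left-hand side across the fragments still reaches the right-hand side; the remaining FDs each lie inside some fragment. All dependencies are preserved.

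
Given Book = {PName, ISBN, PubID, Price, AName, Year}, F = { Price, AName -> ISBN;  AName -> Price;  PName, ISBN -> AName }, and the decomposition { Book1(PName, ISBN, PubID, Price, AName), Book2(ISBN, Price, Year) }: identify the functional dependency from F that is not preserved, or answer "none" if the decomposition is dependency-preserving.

none

Price, AName → ISBN lies within Book1.
AName → Price lies within Book1.
PName, ISBN → AName lies within Book1.
Every dependency is enforceable on the fragments, so the decomposition is dependency-preserving.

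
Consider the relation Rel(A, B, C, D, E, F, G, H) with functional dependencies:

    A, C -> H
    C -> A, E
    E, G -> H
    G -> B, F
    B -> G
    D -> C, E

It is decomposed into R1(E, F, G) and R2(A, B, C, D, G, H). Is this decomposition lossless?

Common attributes: R1 ∩ R2 = {G}.
Closure of {G}: G → B, F applies, adding B, F. So (G)⁺ = {B, F, G}.
The closure contains neither all of R1 = {E, F, G} nor all of R2 = {A, B, C, D, G, H}, so the common attributes are not a superkey of either fragment. The join is lossy.

No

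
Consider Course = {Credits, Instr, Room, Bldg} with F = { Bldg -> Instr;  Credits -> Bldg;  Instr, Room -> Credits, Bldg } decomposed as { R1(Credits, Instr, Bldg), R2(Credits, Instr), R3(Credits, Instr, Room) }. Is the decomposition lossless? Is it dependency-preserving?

Lossless test (chase): Rows 1 and 2 agree on Credits; apply Credits→Bldg and equate their Bldg entries. Rows 1 and 3 agree on Credits; apply Credits→Bldg and equate their Bldg entries. Row 3 is now all distinguished symbols — the join is lossless.
Dependency preservation: Instr, Room → Credits, Bldg is not contained in any single fragment, but the restricted closure of its left-hand side across the fragments still reaches the right-hand side; the remaining FDs each lie inside some fragment. All dependencies are preserved.

lossless and dependency-preserving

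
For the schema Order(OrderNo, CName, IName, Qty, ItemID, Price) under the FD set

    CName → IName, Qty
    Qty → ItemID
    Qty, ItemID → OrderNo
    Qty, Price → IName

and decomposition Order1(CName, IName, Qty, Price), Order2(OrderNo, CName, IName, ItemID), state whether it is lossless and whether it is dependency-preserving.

Lossless test: (CName, IName)⁺ = {OrderNo, CName, IName, Qty, ItemID}, which contains all of one fragment — lossless.
Dependency preservation: the restricted closure of {Qty} across the fragments never reaches {ItemID}, so Qty → ItemID cannot be enforced without a join — not preserved.

lossless but not dependency-preserving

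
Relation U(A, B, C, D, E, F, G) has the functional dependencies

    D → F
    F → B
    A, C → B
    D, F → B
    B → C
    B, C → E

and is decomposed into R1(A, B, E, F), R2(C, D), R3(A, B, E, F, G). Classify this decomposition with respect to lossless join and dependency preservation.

Lossless test (chase): Rows 1 and 3 agree on B; apply B→C and equate their C entries. No row becomes fully distinguished — the join is lossy.
Dependency preservation: the restricted closure of {D} across the fragments never reaches {F}, so D → F cannot be enforced without a join — not preserved.

lossy and not dependency-preserving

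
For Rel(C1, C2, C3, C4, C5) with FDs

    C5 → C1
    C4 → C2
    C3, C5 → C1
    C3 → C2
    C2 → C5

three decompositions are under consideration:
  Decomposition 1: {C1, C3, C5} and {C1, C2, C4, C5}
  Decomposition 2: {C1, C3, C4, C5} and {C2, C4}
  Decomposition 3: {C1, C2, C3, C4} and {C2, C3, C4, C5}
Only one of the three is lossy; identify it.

Decomposition 1

Decomposition 1: common = {C1, C5}, closure = {C1, C5} → lossy.
Decomposition 2: common = {C4}, closure = {C1, C2, C4, C5} → lossless.
Decomposition 3: common = {C2, C3, C4}, closure = {C1, C2, C3, C4, C5} → lossless.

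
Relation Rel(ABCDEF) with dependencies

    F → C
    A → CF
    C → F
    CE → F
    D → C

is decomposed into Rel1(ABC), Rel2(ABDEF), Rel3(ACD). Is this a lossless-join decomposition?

Yes

Chase test. Columns are ABCDEF; row i has aⱼ where attribute j ∈ Reli, else bᵢⱼ.
Initial tableau (one row per fragment):
  row 1: a1 a2 a3 b14 b15 b16
  row 2: a1 a2 b23 a4 a5 a6
  row 3: a1 b32 a3 a4 b35 b36
Rows 1 and 2 agree on A; apply A→CF and equate their CF entries.
Rows 1 and 3 agree on A; apply A→CF and equate their CF entries.
Row 2 is now all distinguished symbols — the join is lossless.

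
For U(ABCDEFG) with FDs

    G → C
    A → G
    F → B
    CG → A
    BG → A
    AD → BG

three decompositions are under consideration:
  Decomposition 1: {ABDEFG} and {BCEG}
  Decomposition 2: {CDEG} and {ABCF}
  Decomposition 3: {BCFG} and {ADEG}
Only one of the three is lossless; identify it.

Decomposition 1

Decomposition 1: common = {BEG}, closure = {ABCEG} → lossless.
Decomposition 2: common = {C}, closure = {C} → lossy.
Decomposition 3: common = {G}, closure = {ACG} → lossy.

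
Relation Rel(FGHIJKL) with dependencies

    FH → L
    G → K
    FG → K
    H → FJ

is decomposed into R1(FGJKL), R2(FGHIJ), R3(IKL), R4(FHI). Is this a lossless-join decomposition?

Chase test. Columns are FGHIJKL; row i has aⱼ where attribute j ∈ Ri, else bᵢⱼ.
Initial tableau (one row per fragment):
  row 1: a1 a2 b13 b14 a5 a6 a7
  row 2: a1 a2 a3 a4 a5 b26 b27
  row 3: b31 b32 b33 a4 b35 a6 a7
  row 4: a1 b42 a3 a4 b45 b46 b47
Rows 2 and 4 agree on FH; apply FH→L and equate their L entries.
Rows 1 and 2 agree on G; apply G→K and equate their K entries.
Rows 2 and 4 agree on H; apply H→FJ and equate their FJ entries.
No row becomes fully distinguished — the join is lossy.

No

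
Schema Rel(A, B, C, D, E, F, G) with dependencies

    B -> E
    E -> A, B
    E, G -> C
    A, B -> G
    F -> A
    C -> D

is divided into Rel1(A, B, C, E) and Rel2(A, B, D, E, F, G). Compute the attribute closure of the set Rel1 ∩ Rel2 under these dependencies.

Rel1 ∩ Rel2 = {A, B, E}.
A, B → G applies, adding G
E, G → C applies, adding C
C → D applies, adding D
Closure: {A, B, C, D, E, G}.

A, B, C, D, E, G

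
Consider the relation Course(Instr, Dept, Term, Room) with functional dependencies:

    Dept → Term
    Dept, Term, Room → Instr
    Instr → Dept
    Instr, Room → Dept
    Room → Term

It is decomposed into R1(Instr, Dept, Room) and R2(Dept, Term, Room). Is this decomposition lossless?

Common attributes: R1 ∩ R2 = {Dept, Room}.
Closure of {Dept, Room}: Dept → Term applies, adding Term; Dept, Term, Room → Instr applies, adding Instr. So (Dept, Room)⁺ = {Instr, Dept, Term, Room}.
This closure contains every attribute of R1, so R1 ∩ R2 → R1. The join is lossless.

Yes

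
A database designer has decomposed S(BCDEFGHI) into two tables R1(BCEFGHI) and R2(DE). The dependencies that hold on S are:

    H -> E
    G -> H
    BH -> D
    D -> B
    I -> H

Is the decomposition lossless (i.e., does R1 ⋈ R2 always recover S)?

No

Common attributes: R1 ∩ R2 = {E}.
No dependency enlarges {E}, so (E)⁺ = {E}.
The closure contains neither all of R1 = {BCEFGHI} nor all of R2 = {DE}, so the common attributes are not a superkey of either fragment. The join is lossy.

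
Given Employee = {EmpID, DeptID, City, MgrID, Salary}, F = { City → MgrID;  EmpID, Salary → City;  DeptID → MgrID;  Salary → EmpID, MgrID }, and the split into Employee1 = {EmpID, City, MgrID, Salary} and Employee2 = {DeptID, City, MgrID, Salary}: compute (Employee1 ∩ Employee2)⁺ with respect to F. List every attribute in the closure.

EmpID, City, MgrID, Salary

Employee1 ∩ Employee2 = {City, MgrID, Salary}.
Salary → EmpID, MgrID applies, adding EmpID
Closure: {EmpID, City, MgrID, Salary}.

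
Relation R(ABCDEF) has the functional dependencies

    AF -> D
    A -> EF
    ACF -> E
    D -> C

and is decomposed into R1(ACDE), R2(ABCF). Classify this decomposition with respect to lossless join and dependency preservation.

lossless and dependency-preserving

Lossless test: (AC)⁺ = {ACDEF}, which contains all of one fragment — lossless.
Dependency preservation: AF → D; A → EF; ACF → E are not contained in any single fragment, but the restricted closure of each left-hand side across the fragments still reaches the right-hand side; the remaining FDs each lie inside some fragment. All dependencies are preserved.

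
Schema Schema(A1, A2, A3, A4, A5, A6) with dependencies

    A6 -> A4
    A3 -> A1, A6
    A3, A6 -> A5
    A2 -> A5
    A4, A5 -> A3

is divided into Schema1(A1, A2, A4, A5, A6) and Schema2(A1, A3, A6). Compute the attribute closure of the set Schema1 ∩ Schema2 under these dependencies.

Schema1 ∩ Schema2 = {A1, A6}.
A6 → A4 applies, adding A4
Closure: {A1, A4, A6}.

A1, A4, A6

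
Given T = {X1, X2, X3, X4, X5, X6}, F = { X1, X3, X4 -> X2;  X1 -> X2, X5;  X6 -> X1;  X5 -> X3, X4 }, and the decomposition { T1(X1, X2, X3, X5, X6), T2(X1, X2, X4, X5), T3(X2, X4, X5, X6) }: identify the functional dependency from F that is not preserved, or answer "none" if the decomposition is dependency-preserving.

X1, X3, X4 → X2: restricted closure across fragments reaches X2.
X1 → X2, X5 lies within T1.
X6 → X1 lies within T1.
X5 → X3, X4: restricted closure across fragments reaches X3, X4.
Every dependency is enforceable on the fragments, so the decomposition is dependency-preserving.

none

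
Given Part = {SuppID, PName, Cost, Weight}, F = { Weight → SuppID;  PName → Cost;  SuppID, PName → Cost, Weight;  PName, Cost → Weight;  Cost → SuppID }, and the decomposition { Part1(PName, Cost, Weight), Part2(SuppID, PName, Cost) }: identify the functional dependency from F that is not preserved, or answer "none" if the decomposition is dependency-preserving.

Check Weight → SuppID: no single fragment contains all of {SuppID, Weight}, and the restricted closure of {Weight} across the fragments never reaches {SuppID}.
PName → Cost is preserved.
SuppID, PName → Cost, Weight is preserved.
PName, Cost → Weight is preserved.
Cost → SuppID is preserved.

Weight → SuppID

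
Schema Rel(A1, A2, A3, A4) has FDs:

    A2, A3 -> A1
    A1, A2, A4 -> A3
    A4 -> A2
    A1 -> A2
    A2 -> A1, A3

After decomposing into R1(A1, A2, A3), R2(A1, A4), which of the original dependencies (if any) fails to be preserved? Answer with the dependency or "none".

A2, A3 → A1 lies within R1.
A1, A2, A4 → A3: restricted closure across fragments reaches A3.
A4 → A2: restricted closure across fragments reaches A2.
A1 → A2 lies within R1.
A2 → A1, A3 lies within R1.
Every dependency is enforceable on the fragments, so the decomposition is dependency-preserving.

none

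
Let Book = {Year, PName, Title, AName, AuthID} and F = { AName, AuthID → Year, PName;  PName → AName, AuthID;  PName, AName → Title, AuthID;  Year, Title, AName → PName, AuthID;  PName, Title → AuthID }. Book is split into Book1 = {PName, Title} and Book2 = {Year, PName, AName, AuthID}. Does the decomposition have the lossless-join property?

Common attributes: Book1 ∩ Book2 = {PName}.
Closure of {PName}: PName → AName, AuthID applies, adding AName, AuthID; PName, AName → Title, AuthID applies, adding Title; AName, AuthID → Year, PName applies, adding Year. So (PName)⁺ = {Year, PName, Title, AName, AuthID}.
This closure contains every attribute of Book1, so Book1 ∩ Book2 → Book1. The join is lossless.

Yes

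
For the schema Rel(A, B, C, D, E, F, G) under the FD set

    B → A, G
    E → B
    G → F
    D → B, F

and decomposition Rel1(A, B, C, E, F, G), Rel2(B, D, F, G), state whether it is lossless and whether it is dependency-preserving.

Lossless test: (B, F, G)⁺ = {A, B, F, G}, which is a superkey of neither fragment — lossy.
Dependency preservation: every FD's attributes lie within a single fragment, so each can be enforced locally — preserved.

lossy but dependency-preserving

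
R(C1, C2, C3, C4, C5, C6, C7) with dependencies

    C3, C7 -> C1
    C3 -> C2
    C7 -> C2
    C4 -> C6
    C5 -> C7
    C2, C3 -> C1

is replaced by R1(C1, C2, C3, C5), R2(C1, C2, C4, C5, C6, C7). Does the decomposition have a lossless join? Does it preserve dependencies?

lossy but dependency-preserving

Lossless test: (C1, C2, C5)⁺ = {C1, C2, C5, C7}, which is a superkey of neither fragment — lossy.
Dependency preservation: C3, C7 → C1 is not contained in any single fragment, but the restricted closure of its left-hand side across the fragments still reaches the right-hand side; the remaining FDs each lie inside some fragment. All dependencies are preserved.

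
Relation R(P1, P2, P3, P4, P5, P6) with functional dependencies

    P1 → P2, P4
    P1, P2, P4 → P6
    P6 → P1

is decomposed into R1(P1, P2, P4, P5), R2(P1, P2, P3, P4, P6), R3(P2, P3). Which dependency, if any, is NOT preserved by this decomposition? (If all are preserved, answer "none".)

P1 → P2, P4 lies within R1.
P1, P2, P4 → P6 lies within R2.
P6 → P1 lies within R2.
Every dependency is enforceable on the fragments, so the decomposition is dependency-preserving.

none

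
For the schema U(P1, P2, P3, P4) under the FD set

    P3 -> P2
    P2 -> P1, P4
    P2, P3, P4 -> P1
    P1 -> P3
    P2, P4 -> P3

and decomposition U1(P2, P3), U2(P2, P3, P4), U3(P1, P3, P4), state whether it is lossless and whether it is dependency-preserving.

Lossless test (chase): Rows 1 and 3 agree on P3; apply P3→P2 and equate their P2 entries. Rows 1 and 2 agree on P2; apply P2→P1, P4 and equate their P1, P4 entries. Rows 1 and 3 agree on P2; apply P2→P1, P4 and equate their P1, P4 entries. Row 1 is now all distinguished symbols — the join is lossless.
Dependency preservation: P2 → P1, P4; P2, P3, P4 → P1 are not contained in any single fragment, but the restricted closure of each left-hand side across the fragments still reaches the right-hand side; the remaining FDs each lie inside some fragment. All dependencies are preserved.

lossless and dependency-preserving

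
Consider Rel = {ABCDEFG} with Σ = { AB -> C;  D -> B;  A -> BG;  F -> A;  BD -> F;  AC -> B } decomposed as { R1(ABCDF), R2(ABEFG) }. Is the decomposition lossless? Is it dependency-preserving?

lossy but dependency-preserving

Lossless test: (ABF)⁺ = {ABCFG}, which is a superkey of neither fragment — lossy.
Dependency preservation: every FD's attributes lie within a single fragment, so each can be enforced locally — preserved.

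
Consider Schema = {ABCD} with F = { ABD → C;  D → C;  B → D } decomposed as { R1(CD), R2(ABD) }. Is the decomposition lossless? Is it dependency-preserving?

lossless and dependency-preserving

Lossless test: (D)⁺ = {CD}, which contains all of one fragment — lossless.
Dependency preservation: ABD → C is not contained in any single fragment, but the restricted closure of its left-hand side across the fragments still reaches the right-hand side; the remaining FDs each lie inside some fragment. All dependencies are preserved.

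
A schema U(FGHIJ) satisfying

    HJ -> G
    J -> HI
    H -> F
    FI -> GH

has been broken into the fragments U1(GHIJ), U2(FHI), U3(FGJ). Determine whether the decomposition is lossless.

Yes

Chase test. Columns are FGHIJ; row i has aⱼ where attribute j ∈ Ui, else bᵢⱼ.
Initial tableau (one row per fragment):
  row 1: b11 a2 a3 a4 a5
  row 2: a1 b22 a3 a4 b25
  row 3: a1 a2 b33 b34 a5
Rows 1 and 3 agree on J; apply J→HI and equate their HI entries.
Rows 1 and 2 agree on H; apply H→F and equate their F entries.
Rows 1 and 2 agree on FI; apply FI→GH and equate their GH entries.
Row 1 is now all distinguished symbols — the join is lossless.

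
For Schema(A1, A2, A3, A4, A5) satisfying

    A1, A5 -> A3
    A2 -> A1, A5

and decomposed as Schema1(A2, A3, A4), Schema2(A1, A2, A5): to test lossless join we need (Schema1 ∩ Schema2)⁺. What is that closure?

A1, A2, A3, A5

Schema1 ∩ Schema2 = {A2}.
A2 → A1, A5 applies, adding A1, A5
A1, A5 → A3 applies, adding A3
Closure: {A1, A2, A3, A5}.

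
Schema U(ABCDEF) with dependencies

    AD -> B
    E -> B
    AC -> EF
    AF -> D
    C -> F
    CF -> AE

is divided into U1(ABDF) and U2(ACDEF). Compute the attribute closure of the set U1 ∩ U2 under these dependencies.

U1 ∩ U2 = {ADF}.
AD → B applies, adding B
Closure: {ABDF}.

ABDF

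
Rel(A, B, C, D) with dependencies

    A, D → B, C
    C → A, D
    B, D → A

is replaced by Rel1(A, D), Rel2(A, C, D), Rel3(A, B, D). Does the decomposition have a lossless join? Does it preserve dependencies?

Lossless test (chase): Rows 1 and 2 agree on A, D; apply A, D→B, C and equate their B, C entries. Rows 1 and 3 agree on A, D; apply A, D→B, C and equate their B, C entries. Row 1 is now all distinguished symbols — the join is lossless.
Dependency preservation: A, D → B, C is not contained in any single fragment, but the restricted closure of its left-hand side across the fragments still reaches the right-hand side; the remaining FDs each lie inside some fragment. All dependencies are preserved.

lossless and dependency-preserving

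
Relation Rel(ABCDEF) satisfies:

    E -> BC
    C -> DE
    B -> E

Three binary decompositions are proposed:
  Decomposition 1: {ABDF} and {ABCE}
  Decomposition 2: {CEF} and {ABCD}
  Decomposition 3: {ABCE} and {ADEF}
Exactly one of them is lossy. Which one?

Decomposition 1: common = {AB}, closure = {ABCDE} → lossless.
Decomposition 2: common = {C}, closure = {BCDE} → lossy.
Decomposition 3: common = {AE}, closure = {ABCDE} → lossless.

Decomposition 2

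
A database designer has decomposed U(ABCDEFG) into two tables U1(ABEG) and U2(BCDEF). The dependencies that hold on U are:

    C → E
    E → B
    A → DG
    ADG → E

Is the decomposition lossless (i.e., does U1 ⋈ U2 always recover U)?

Common attributes: U1 ∩ U2 = {BE}.
No dependency enlarges {BE}, so (BE)⁺ = {BE}.
The closure contains neither all of U1 = {ABEG} nor all of U2 = {BCDEF}, so the common attributes are not a superkey of either fragment. The join is lossy.

No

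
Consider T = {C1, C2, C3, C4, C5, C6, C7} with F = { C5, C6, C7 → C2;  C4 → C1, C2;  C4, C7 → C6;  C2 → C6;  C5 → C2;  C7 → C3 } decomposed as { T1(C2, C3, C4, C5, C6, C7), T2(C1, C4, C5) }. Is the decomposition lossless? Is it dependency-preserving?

Lossless test: (C4, C5)⁺ = {C1, C2, C4, C5, C6}, which contains all of one fragment — lossless.
Dependency preservation: C4 → C1, C2 is not contained in any single fragment, but the restricted closure of its left-hand side across the fragments still reaches the right-hand side; the remaining FDs each lie inside some fragment. All dependencies are preserved.

lossless and dependency-preserving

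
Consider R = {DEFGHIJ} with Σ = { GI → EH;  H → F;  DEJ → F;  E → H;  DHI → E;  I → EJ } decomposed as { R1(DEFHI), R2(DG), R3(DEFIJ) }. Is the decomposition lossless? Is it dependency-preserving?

Lossless test (chase): Rows 1 and 3 agree on E; apply E→H and equate their H entries. Rows 1 and 3 agree on I; apply I→EJ and equate their EJ entries. No row becomes fully distinguished — the join is lossy.
Dependency preservation: GI → EH is not contained in any single fragment, but the restricted closure of its left-hand side across the fragments still reaches the right-hand side; the remaining FDs each lie inside some fragment. All dependencies are preserved.

lossy but dependency-preserving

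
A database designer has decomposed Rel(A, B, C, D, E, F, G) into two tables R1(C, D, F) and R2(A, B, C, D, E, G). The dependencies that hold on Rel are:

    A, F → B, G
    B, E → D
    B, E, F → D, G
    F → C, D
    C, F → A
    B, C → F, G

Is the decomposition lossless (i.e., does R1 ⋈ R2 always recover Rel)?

No

Common attributes: R1 ∩ R2 = {C, D}.
No dependency enlarges {C, D}, so (C, D)⁺ = {C, D}.
The closure contains neither all of R1 = {C, D, F} nor all of R2 = {A, B, C, D, E, G}, so the common attributes are not a superkey of either fragment. The join is lossy.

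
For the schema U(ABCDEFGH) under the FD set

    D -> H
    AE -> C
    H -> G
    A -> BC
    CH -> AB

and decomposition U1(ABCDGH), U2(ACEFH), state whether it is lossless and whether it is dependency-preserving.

Lossless test: (ACH)⁺ = {ABCGH}, which is a superkey of neither fragment — lossy.
Dependency preservation: every FD's attributes lie within a single fragment, so each can be enforced locally — preserved.

lossy but dependency-preserving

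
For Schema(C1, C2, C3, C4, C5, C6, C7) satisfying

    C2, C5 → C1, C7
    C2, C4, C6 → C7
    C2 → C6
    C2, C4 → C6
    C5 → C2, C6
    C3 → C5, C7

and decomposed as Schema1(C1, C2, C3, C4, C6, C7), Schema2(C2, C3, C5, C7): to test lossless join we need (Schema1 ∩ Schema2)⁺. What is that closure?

C1, C2, C3, C5, C6, C7

Schema1 ∩ Schema2 = {C2, C3, C7}.
C2 → C6 applies, adding C6
C3 → C5, C7 applies, adding C5
C2, C5 → C1, C7 applies, adding C1
Closure: {C1, C2, C3, C5, C6, C7}.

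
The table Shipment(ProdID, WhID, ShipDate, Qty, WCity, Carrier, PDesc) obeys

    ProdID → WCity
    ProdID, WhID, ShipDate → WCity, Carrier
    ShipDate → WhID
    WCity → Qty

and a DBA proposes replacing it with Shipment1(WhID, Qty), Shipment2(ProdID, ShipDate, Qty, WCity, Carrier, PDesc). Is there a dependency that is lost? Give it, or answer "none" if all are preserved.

Check ShipDate → WhID: no single fragment contains all of {WhID, ShipDate}, and the restricted closure of {ShipDate} across the fragments never reaches {WhID}.
ProdID → WCity is preserved.
ProdID, WhID, ShipDate → WCity, Carrier is preserved.
WCity → Qty is preserved.

ShipDate → WhID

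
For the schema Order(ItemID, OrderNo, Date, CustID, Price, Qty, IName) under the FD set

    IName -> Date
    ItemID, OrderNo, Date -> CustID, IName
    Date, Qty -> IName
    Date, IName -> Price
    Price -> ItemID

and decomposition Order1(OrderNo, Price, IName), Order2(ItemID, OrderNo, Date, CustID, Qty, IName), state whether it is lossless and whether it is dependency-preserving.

Lossless test: (OrderNo, IName)⁺ = {ItemID, OrderNo, Date, CustID, Price, IName}, which contains all of one fragment — lossless.
Dependency preservation: the restricted closure of {Price} across the fragments never reaches {ItemID}, so Price → ItemID cannot be enforced without a join — not preserved.

lossless but not dependency-preserving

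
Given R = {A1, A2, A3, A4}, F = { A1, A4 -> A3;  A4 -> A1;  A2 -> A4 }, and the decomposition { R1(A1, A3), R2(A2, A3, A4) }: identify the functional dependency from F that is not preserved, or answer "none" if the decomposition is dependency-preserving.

Check A4 → A1: no single fragment contains all of {A1, A4}, and the restricted closure of {A4} across the fragments never reaches {A1}.
A1, A4 → A3 is preserved.
A2 → A4 is preserved.

A4 -> A1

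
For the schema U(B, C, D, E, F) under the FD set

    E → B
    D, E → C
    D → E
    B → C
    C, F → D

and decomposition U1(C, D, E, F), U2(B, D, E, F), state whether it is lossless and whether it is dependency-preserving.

Lossless test: (D, E, F)⁺ = {B, C, D, E, F}, which contains all of one fragment — lossless.
Dependency preservation: the restricted closure of {B} across the fragments never reaches {C}, so B → C cannot be enforced without a join — not preserved.

lossless but not dependency-preserving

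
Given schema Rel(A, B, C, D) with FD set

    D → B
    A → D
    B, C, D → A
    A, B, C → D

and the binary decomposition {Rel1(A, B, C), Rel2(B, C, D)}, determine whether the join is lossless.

No

Common attributes: Rel1 ∩ Rel2 = {B, C}.
No dependency enlarges {B, C}, so (B, C)⁺ = {B, C}.
The closure contains neither all of Rel1 = {A, B, C} nor all of Rel2 = {B, C, D}, so the common attributes are not a superkey of either fragment. The join is lossy.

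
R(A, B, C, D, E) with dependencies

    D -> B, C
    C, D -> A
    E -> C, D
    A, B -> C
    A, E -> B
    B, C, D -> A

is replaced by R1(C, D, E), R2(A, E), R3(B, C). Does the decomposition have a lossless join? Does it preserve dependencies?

Lossless test (chase): Rows 1 and 2 agree on E; apply E→C, D and equate their C, D entries. Rows 1 and 2 agree on D; apply D→B, C and equate their B, C entries. Rows 1 and 2 agree on C, D; apply C, D→A and equate their A entries. No row becomes fully distinguished — the join is lossy.
Dependency preservation: the restricted closure of {D} across the fragments never reaches {B, C}, so D → B, C cannot be enforced without a join — not preserved.

lossy and not dependency-preserving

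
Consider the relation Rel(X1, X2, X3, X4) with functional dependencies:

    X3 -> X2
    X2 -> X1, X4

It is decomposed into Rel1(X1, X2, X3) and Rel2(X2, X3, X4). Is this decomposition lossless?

Yes

Common attributes: Rel1 ∩ Rel2 = {X2, X3}.
Closure of {X2, X3}: X2 → X1, X4 applies, adding X1, X4. So (X2, X3)⁺ = {X1, X2, X3, X4}.
This closure contains every attribute of Rel1, so Rel1 ∩ Rel2 → Rel1. The join is lossless.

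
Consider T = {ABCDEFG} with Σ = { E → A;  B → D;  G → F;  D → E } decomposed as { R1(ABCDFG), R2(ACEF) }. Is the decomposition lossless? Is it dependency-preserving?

Lossless test: (ACF)⁺ = {ACF}, which is a superkey of neither fragment — lossy.
Dependency preservation: the restricted closure of {D} across the fragments never reaches {E}, so D → E cannot be enforced without a join — not preserved.

lossy and not dependency-preserving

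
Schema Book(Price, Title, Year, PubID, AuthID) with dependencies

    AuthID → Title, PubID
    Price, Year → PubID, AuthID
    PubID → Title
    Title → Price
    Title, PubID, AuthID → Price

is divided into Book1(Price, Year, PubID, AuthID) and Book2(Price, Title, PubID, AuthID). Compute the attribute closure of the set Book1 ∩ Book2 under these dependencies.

Book1 ∩ Book2 = {Price, PubID, AuthID}.
AuthID → Title, PubID applies, adding Title
Closure: {Price, Title, PubID, AuthID}.

Price, Title, PubID, AuthID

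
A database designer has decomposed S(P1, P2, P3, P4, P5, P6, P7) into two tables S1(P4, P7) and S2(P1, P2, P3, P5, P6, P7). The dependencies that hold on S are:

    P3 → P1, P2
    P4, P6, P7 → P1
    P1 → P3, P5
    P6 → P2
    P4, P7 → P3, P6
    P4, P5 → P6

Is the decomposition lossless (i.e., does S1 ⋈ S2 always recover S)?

Common attributes: S1 ∩ S2 = {P7}.
No dependency enlarges {P7}, so (P7)⁺ = {P7}.
The closure contains neither all of S1 = {P4, P7} nor all of S2 = {P1, P2, P3, P5, P6, P7}, so the common attributes are not a superkey of either fragment. The join is lossy.

No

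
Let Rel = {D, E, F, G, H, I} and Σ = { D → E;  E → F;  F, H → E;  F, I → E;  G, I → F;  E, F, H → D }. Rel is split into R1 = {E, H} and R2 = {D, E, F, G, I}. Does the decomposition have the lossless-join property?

Common attributes: R1 ∩ R2 = {E}.
Closure of {E}: E → F applies, adding F. So (E)⁺ = {E, F}.
The closure contains neither all of R1 = {E, H} nor all of R2 = {D, E, F, G, I}, so the common attributes are not a superkey of either fragment. The join is lossy.

No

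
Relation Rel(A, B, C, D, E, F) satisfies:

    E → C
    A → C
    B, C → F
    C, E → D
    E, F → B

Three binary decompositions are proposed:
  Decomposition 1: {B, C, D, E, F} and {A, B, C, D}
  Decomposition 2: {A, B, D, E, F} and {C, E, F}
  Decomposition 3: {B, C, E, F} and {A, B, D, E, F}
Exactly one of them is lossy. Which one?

Decomposition 1

Decomposition 1: common = {B, C, D}, closure = {B, C, D, F} → lossy.
Decomposition 2: common = {E, F}, closure = {B, C, D, E, F} → lossless.
Decomposition 3: common = {B, E, F}, closure = {B, C, D, E, F} → lossless.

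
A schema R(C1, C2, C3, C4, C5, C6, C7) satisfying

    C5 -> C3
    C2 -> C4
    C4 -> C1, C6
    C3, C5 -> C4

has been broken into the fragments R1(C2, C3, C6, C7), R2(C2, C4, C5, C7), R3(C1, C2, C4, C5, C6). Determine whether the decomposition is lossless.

Chase test. Columns are C1, C2, C3, C4, C5, C6, C7; row i has aⱼ where attribute j ∈ Ri, else bᵢⱼ.
Initial tableau (one row per fragment):
  row 1: b11 a2 a3 b14 b15 a6 a7
  row 2: b21 a2 b23 a4 a5 b26 a7
  row 3: a1 a2 b33 a4 a5 a6 b37
Rows 2 and 3 agree on C5; apply C5→C3 and equate their C3 entries.
Rows 1 and 2 agree on C2; apply C2→C4 and equate their C4 entries.
Rows 1 and 2 agree on C4; apply C4→C1, C6 and equate their C1, C6 entries.
Rows 1 and 3 agree on C4; apply C4→C1, C6 and equate their C1, C6 entries.
No row becomes fully distinguished — the join is lossy.

No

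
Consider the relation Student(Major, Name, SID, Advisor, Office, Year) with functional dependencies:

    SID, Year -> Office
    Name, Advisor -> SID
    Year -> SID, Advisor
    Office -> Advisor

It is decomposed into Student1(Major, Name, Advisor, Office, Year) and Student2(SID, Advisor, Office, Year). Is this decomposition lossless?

Common attributes: Student1 ∩ Student2 = {Advisor, Office, Year}.
Closure of {Advisor, Office, Year}: Year → SID, Advisor applies, adding SID. So (Advisor, Office, Year)⁺ = {SID, Advisor, Office, Year}.
This closure contains every attribute of Student2, so Student1 ∩ Student2 → Student2. The join is lossless.

Yes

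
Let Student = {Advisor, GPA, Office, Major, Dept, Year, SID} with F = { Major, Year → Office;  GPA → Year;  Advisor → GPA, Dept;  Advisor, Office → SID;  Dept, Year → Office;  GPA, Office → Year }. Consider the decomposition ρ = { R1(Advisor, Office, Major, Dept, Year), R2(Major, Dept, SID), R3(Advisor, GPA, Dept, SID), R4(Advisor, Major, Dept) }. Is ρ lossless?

Yes

Chase test. Columns are Advisor, GPA, Office, Major, Dept, Year, SID; row i has aⱼ where attribute j ∈ Ri, else bᵢⱼ.
Initial tableau (one row per fragment):
  row 1: a1 b12 a3 a4 a5 a6 b17
  row 2: b21 b22 b23 a4 a5 b26 a7
  row 3: a1 a2 b33 b34 a5 b36 a7
  row 4: a1 b42 b43 a4 a5 b46 b47
Rows 1 and 3 agree on Advisor; apply Advisor→GPA, Dept and equate their GPA, Dept entries.
Rows 1 and 4 agree on Advisor; apply Advisor→GPA, Dept and equate their GPA, Dept entries.
Rows 1 and 3 agree on GPA; apply GPA→Year and equate their Year entries.
Rows 1 and 4 agree on GPA; apply GPA→Year and equate their Year entries.
Rows 1 and 3 agree on Dept, Year; apply Dept, Year→Office and equate their Office entries.
Rows 1 and 4 agree on Dept, Year; apply Dept, Year→Office and equate their Office entries.
Rows 1 and 3 agree on Advisor, Office; apply Advisor, Office→SID and equate their SID entries.
Rows 1 and 4 agree on Advisor, Office; apply Advisor, Office→SID and equate their SID entries.
Row 1 is now all distinguished symbols — the join is lossless.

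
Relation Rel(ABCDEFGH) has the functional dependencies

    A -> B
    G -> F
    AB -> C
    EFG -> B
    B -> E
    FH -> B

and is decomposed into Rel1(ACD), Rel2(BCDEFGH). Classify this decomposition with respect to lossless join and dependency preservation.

Lossless test: (CD)⁺ = {CD}, which is a superkey of neither fragment — lossy.
Dependency preservation: the restricted closure of {A} across the fragments never reaches {B}, so A → B cannot be enforced without a join — not preserved.

lossy and not dependency-preserving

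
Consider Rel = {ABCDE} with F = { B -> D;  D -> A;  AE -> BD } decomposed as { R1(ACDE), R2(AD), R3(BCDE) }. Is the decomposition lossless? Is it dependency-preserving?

Lossless test (chase): Rows 1 and 3 agree on D; apply D→A and equate their A entries. Rows 1 and 3 agree on AE; apply AE→BD and equate their BD entries. Row 1 is now all distinguished symbols — the join is lossless.
Dependency preservation: AE → BD is not contained in any single fragment, but the restricted closure of its left-hand side across the fragments still reaches the right-hand side; the remaining FDs each lie inside some fragment. All dependencies are preserved.

lossless and dependency-preserving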